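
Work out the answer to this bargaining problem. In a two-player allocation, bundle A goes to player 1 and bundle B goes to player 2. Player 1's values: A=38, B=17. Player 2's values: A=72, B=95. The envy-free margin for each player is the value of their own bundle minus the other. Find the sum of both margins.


Step 1: Player 1's margin = v1(A) - v1(B) = 38 - 17 = 21
Step 2: Player 2's margin = v2(B) - v2(A) = 95 - 72 = 23
Step 3: Total margin = 21 + 23 = 44

44


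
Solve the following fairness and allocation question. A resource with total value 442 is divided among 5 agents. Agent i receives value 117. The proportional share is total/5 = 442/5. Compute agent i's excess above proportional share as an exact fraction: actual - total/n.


Step 1: Proportional share = 442/5
Step 2: Agent's actual allocation = 117
Step 3: Excess = 117 - 442/5 = 143/5

143/5


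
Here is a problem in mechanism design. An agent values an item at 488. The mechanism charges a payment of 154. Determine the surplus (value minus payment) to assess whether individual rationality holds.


Step 1: Surplus = value - payment = 488 - 154 = 334
Step 2: IR is satisfied (surplus >= 0)

334


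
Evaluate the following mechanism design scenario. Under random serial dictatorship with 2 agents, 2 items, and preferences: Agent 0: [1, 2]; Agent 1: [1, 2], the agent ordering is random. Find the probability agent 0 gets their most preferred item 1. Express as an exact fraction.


Step 1: Agent 0 wants item 1
Step 2: There are 2 possible orderings of agents
Step 3: In 1 orderings, agent 0 gets item 1
Step 4: Probability = 1/2

1/2


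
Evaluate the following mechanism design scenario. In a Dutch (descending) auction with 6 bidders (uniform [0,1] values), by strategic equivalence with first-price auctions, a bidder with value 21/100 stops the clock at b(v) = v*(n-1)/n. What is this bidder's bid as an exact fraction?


Step 1: Dutch auctions are strategically equivalent to first-price auctions
Step 2: The equilibrium bid is b(v) = v*(n-1)/n
Step 3: b = 21/100 * 5/6
Step 4: b = 7/40

7/40


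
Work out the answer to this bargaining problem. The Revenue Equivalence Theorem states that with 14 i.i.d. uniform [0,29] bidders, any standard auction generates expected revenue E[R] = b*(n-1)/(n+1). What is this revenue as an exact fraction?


Step 1: By Revenue Equivalence, expected revenue = b*(n-1)/(n+1)
Step 2: Substituting n = 14, b = 29
Step 3: Revenue = 29*(14-1)/(14+1) = 29*13/15
Step 4: Revenue = 377/15

377/15


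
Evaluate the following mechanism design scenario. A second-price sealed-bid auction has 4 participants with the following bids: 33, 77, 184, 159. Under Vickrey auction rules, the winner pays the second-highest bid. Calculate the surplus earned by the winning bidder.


Step 1: Sort bids in descending order: 184, 159, 77, 33
Step 2: The winning bid is the highest: 184
Step 3: The payment equals the second-highest bid: 159
Step 4: Surplus = winner's bid - payment = 184 - 159 = 25

25


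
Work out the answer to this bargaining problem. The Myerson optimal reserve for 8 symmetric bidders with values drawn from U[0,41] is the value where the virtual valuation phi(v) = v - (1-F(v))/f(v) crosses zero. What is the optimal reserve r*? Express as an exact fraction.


Step 1: For U[0,41], F(v) = v/41 and f(v) = 1/41
Step 2: phi(v) = v - (1 - v/41)/(1/41) = v - (41 - v) = 2v - 41
Step 3: Set phi(r*) = 0: 2r* - 41 = 0
Step 4: r* = 41/2 (the number of bidders n = 8 does not enter)

41/2


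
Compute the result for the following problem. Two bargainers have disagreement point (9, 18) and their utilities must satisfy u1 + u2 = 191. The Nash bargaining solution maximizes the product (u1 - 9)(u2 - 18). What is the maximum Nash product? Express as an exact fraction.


Step 1: The Nash solution splits surplus symmetrically above the disagreement point
Step 2: u1 = (total + d1 - d2)/2 = (191 + 9 - 18)/2 = 91
Step 3: u2 = (total - d1 + d2)/2 = (191 - 9 + 18)/2 = 100
Step 4: Nash product = (91 - 9) * (100 - 18)
Step 5: = 82 * 82 = 6724

6724


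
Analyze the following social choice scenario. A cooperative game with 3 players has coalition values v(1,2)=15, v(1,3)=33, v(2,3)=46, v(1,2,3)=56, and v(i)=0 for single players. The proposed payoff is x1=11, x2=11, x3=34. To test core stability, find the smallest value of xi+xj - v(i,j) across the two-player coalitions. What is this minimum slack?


Step 1: Slack for coalition (1,2): x1+x2 - v12 = 22 - 15 = 7
Step 2: Slack for coalition (1,3): x1+x3 - v13 = 45 - 33 = 12
Step 3: Slack for coalition (2,3): x2+x3 - v23 = 45 - 46 = -1
Step 4: Minimum slack = min(7, 12, -1) = -1, attained by (2,3); coalition (2,3) can block (slack < 0), so the allocation is not in the core

-1


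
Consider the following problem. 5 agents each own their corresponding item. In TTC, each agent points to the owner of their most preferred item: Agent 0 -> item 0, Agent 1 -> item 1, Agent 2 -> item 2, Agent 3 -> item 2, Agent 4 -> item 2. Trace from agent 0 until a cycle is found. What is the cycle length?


Step 1: Trace the pointer graph from agent 0: 0 -> 0
Step 2: A cycle is detected when we revisit agent 0
Step 3: The cycle is: 0 -> 0
Step 4: Cycle length = 1

1


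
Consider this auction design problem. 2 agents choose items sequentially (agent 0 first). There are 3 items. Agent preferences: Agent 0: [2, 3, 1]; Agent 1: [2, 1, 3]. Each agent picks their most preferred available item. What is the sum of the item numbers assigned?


Step 1: Agent 0 picks item 2
Step 2: Agent 1 picks item 1
Step 3: Sum = 2 + 1 = 3

3


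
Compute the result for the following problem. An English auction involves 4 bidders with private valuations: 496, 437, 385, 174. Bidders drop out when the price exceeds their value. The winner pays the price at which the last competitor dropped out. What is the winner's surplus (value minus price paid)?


Step 1: Identify the highest value: 496
Step 2: Identify the second-highest value: 437
Step 3: The final price = second-highest value = 437
Step 4: Surplus = 496 - 437 = 59

59


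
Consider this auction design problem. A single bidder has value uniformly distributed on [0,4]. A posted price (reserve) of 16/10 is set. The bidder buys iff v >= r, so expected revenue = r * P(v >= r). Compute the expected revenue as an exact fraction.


Step 1: Posted price r = 8/5, value support [0,4]
Step 2: P(v >= r) = (4 - 8/5)/4 = 3/5
Step 3: Expected revenue = r * P(v >= r) = 8/5 * 3/5
Step 4: Revenue = 24/25

24/25


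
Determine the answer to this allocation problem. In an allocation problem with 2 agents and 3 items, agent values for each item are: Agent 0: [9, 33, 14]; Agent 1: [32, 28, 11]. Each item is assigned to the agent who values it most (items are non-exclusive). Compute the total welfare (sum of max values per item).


Step 1: For each item, find the maximum value among all agents.
Step 2: Item 0 -> Agent 1 (value 32)
Step 3: Item 1 -> Agent 0 (value 33)
Step 4: Item 2 -> Agent 0 (value 14)
Step 5: Total welfare = 32 + 33 + 14 = 79

79


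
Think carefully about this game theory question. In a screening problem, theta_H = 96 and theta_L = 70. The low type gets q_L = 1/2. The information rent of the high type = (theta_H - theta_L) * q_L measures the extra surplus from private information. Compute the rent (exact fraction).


Step 1: theta_H - theta_L = 96 - 70 = 26
Step 2: Information rent = (theta_H - theta_L) * q_L
Step 3: = 26 * 1/2
Step 4: = 13

13


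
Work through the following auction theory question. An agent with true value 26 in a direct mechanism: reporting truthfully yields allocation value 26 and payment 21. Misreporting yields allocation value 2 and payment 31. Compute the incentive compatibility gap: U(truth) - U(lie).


Step 1: U(truth) = value - payment = 26 - 21 = 5
Step 2: U(lie) = allocation - payment = 2 - 31 = -29
Step 3: IC gap = 5 - (-29) = 34

34


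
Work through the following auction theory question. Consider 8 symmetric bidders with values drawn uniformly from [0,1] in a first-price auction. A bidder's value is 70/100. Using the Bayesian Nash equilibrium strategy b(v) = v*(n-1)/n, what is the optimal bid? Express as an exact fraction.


Step 1: The symmetric BNE bidding function is b(v) = v * (n-1) / n
Step 2: Substitute v = 7/10 and n = 8
Step 3: b = 7/10 * 7/8
Step 4: b = 49/80

49/80


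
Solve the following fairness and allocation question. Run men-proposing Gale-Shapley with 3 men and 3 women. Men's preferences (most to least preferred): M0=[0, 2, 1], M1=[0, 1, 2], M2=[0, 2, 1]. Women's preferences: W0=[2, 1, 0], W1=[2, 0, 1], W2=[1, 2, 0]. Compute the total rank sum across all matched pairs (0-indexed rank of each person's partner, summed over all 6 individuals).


Step 1: Run Gale-Shapley (men propose, women hold best offer):
  M0 proposes to W0; she accepts
  M1 proposes to W0; she switches from M0
  M2 proposes to W0; she switches from M1
  M0 proposes to W2; she accepts
  M1 proposes to W1; she accepts
Step 2: Final matching: W0-M2, W1-M1, W2-M0
Step 3: 0-indexed ranks (man's rank of his match, then woman's): 0 + 0 + 1 + 2 + 1 + 2
Step 4: Total rank sum = 6

6


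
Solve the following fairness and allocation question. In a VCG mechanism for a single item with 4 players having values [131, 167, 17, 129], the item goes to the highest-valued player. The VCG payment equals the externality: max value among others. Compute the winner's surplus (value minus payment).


Step 1: The winner is the agent with the highest value: agent 1 with value 167
Step 2: Values of other agents: [131, 17, 129]
Step 3: VCG payment = max of others' values = 131
Step 4: Surplus = 167 - 131 = 36

36


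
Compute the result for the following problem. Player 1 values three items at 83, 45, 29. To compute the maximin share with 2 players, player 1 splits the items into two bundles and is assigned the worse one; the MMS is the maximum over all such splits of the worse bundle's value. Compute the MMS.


Step 1: Item values = 83, 45, 29
Step 2: Enumerate all 2-bundle partitions and take the smaller bundle:
  Partition 1: {83} vs {45,29} -> bundles 83, 74; min = 74
  Partition 2: {45} vs {83,29} -> bundles 45, 112; min = 45
  Partition 3: {29} vs {83,45} -> bundles 29, 128; min = 29
Step 3: MMS = max(74, 45, 29) = 74

74


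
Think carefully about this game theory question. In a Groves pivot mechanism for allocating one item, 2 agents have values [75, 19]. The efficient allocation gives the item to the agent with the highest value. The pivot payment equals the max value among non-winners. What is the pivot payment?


Step 1: The efficient winner is agent 0 with value 75
Step 2: Other agents' values: [19]
Step 3: Pivot payment = max(others) = 19
Step 4: The winner pays 19

19


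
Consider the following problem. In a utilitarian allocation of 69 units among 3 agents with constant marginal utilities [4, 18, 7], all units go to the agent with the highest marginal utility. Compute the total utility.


Step 1: The marginal utilities are [4, 18, 7]
Step 2: The highest marginal utility is 18
Step 3: All 69 units go to that agent
Step 4: Total utility = 18 * 69 = 1242

1242


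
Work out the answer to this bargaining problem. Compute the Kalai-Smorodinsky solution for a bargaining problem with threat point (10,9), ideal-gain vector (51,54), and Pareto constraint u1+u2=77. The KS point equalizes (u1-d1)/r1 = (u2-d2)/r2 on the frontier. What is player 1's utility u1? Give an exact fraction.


Step 1: At the KS point, (u1-d1)/r1 = (u2-d2)/r2 = t and u1+u2 = 77
Step 2: u1 = d1 + r1*t and u2 = d2 + r2*t, so (d1 + r1*t) + (d2 + r2*t) = 77
Step 3: t = (77 - 10 - 9)/(51 + 54) = 58/105
Step 4: u1 = d1 + r1*t = 10 + 51 * 58/105 = 1336/35
Step 5: (Check: u2 = d2 + r2*t = 1359/35; u1+u2 = 1336/35 + 1359/35 = 77, on the frontier.)

1336/35


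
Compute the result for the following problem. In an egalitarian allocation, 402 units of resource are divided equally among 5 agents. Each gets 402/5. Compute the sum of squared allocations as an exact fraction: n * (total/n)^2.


Step 1: Each agent's share = 402/5
Step 2: Square of each share = (402/5)^2 = 161604/25
Step 3: Sum of squares = 5 * 161604/25 = 161604/5

161604/5


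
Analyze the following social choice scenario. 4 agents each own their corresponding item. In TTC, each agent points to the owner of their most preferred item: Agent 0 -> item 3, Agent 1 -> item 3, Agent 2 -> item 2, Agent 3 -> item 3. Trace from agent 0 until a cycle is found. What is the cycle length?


Step 1: Trace the pointer graph from agent 0: 0 -> 3 -> 3
Step 2: A cycle is detected when we revisit agent 3
Step 3: The cycle is: 3 -> 3
Step 4: Cycle length = 1

1


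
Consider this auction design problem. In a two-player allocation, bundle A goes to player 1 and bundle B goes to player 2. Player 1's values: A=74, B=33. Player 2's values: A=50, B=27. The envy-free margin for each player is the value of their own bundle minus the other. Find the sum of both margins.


Step 1: Player 1's margin = v1(A) - v1(B) = 74 - 33 = 41
Step 2: Player 2's margin = v2(B) - v2(A) = 27 - 50 = -23
Step 3: Total margin = 41 + -23 = 18

18


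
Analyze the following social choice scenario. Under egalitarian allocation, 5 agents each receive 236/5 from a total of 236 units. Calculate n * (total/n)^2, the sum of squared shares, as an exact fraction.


Step 1: Each agent's share = 236/5
Step 2: Square of each share = (236/5)^2 = 55696/25
Step 3: Sum of squares = 5 * 55696/25 = 55696/5

55696/5


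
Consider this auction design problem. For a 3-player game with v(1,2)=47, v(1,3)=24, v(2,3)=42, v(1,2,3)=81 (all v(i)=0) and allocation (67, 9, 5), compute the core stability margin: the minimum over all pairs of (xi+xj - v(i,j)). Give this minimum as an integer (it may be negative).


Step 1: Slack for coalition (1,2): x1+x2 - v12 = 76 - 47 = 29
Step 2: Slack for coalition (1,3): x1+x3 - v13 = 72 - 24 = 48
Step 3: Slack for coalition (2,3): x2+x3 - v23 = 14 - 42 = -28
Step 4: Minimum slack = min(29, 48, -28) = -28, attained by (2,3); coalition (2,3) can block (slack < 0), so the allocation is not in the core

-28


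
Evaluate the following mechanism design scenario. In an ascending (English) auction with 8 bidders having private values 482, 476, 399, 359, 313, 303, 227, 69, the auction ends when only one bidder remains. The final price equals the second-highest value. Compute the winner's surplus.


Step 1: Identify the highest value: 482
Step 2: Identify the second-highest value: 476
Step 3: The final price = second-highest value = 476
Step 4: Surplus = 482 - 476 = 6

6


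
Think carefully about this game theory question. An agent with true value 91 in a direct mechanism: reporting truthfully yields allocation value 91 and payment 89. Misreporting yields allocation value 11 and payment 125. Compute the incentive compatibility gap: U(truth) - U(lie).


Step 1: U(truth) = value - payment = 91 - 89 = 2
Step 2: U(lie) = allocation - payment = 11 - 125 = -114
Step 3: IC gap = 2 - (-114) = 116

116


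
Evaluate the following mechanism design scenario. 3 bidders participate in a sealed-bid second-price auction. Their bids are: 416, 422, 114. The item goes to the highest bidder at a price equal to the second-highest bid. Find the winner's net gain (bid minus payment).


Step 1: Sort bids in descending order: 422, 416, 114
Step 2: The winning bid is the highest: 422
Step 3: The payment equals the second-highest bid: 416
Step 4: Surplus = winner's bid - payment = 422 - 416 = 6

6


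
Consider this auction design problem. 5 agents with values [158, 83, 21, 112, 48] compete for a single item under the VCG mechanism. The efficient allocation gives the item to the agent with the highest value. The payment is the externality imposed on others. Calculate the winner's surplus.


Step 1: The winner is the agent with the highest value: agent 0 with value 158
Step 2: Values of other agents: [83, 21, 112, 48]
Step 3: VCG payment = max of others' values = 112
Step 4: Surplus = 158 - 112 = 46

46


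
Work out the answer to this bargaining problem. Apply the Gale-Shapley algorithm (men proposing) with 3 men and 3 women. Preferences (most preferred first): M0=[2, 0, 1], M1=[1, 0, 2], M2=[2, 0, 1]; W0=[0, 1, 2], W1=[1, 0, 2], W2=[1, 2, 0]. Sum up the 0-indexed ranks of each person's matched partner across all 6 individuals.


Step 1: Run Gale-Shapley (men propose, women hold best offer):
  M0 proposes to W2; she accepts
  M1 proposes to W1; she accepts
  M2 proposes to W2; she switches from M0
  M0 proposes to W0; she accepts
Step 2: Final matching: W0-M0, W1-M1, W2-M2
Step 3: 0-indexed ranks (man's rank of his match, then woman's): 1 + 0 + 0 + 0 + 0 + 1
Step 4: Total rank sum = 2

2


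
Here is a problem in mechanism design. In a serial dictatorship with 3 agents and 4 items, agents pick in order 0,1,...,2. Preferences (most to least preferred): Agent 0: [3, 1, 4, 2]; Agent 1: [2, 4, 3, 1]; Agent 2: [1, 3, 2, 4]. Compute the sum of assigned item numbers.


Step 1: Agent 0 picks item 3
Step 2: Agent 1 picks item 2
Step 3: Agent 2 picks item 1
Step 4: Sum = 3 + 2 + 1 = 6

6


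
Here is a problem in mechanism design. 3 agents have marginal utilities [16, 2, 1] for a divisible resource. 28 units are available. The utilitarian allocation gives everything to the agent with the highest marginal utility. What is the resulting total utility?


Step 1: The marginal utilities are [16, 2, 1]
Step 2: The highest marginal utility is 16
Step 3: All 28 units go to that agent
Step 4: Total utility = 16 * 28 = 448

448


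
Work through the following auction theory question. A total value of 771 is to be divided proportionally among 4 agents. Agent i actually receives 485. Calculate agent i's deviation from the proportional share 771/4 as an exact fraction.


Step 1: Proportional share = 771/4
Step 2: Agent's actual allocation = 485
Step 3: Excess = 485 - 771/4 = 1169/4

1169/4


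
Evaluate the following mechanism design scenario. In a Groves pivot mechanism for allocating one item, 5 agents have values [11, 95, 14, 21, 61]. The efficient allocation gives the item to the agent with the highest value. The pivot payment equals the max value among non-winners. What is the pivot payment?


Step 1: The efficient winner is agent 1 with value 95
Step 2: Other agents' values: [11, 14, 21, 61]
Step 3: Pivot payment = max(others) = 61
Step 4: The winner pays 61

61


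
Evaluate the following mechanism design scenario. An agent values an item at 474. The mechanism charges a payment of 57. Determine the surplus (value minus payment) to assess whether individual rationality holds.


Step 1: Surplus = value - payment = 474 - 57 = 417
Step 2: IR is satisfied (surplus >= 0)

417


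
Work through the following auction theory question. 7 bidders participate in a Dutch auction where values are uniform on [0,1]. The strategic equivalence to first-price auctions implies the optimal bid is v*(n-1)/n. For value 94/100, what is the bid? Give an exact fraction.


Step 1: Dutch auctions are strategically equivalent to first-price auctions
Step 2: The equilibrium bid is b(v) = v*(n-1)/n
Step 3: b = 47/50 * 6/7
Step 4: b = 141/175

141/175


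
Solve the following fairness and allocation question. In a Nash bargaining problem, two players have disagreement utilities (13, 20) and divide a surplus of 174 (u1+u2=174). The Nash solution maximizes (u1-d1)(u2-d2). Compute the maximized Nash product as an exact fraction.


Step 1: The Nash solution splits surplus symmetrically above the disagreement point
Step 2: u1 = (total + d1 - d2)/2 = (174 + 13 - 20)/2 = 167/2
Step 3: u2 = (total - d1 + d2)/2 = (174 - 13 + 20)/2 = 181/2
Step 4: Nash product = (167/2 - 13) * (181/2 - 20)
Step 5: = 141/2 * 141/2 = 19881/4

19881/4


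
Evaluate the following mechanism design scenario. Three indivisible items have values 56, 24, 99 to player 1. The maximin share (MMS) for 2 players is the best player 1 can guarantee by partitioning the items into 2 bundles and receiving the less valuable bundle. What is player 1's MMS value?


Step 1: Item values = 56, 24, 99
Step 2: Enumerate all 2-bundle partitions and take the smaller bundle:
  Partition 1: {56} vs {24,99} -> bundles 56, 123; min = 56
  Partition 2: {24} vs {56,99} -> bundles 24, 155; min = 24
  Partition 3: {99} vs {56,24} -> bundles 99, 80; min = 80
Step 3: MMS = max(56, 24, 80) = 80

80


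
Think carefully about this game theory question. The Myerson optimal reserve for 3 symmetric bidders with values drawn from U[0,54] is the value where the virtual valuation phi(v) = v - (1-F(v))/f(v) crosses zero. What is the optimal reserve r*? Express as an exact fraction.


Step 1: For U[0,54], F(v) = v/54 and f(v) = 1/54
Step 2: phi(v) = v - (1 - v/54)/(1/54) = v - (54 - v) = 2v - 54
Step 3: Set phi(r*) = 0: 2r* - 54 = 0
Step 4: r* = 54/2 = 27 (the number of bidders n = 3 does not enter)

27


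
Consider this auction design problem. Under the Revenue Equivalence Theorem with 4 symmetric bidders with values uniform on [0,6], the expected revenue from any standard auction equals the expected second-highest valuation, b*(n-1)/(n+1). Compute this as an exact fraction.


Step 1: By Revenue Equivalence, expected revenue = b*(n-1)/(n+1)
Step 2: Substituting n = 4, b = 6
Step 3: Revenue = 6*(4-1)/(4+1) = 6*3/5
Step 4: Revenue = 18/5

18/5


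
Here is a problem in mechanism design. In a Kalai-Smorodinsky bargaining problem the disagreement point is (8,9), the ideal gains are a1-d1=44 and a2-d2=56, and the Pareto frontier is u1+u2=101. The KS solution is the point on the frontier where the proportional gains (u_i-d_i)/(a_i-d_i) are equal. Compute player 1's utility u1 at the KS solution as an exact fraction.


Step 1: At the KS point, (u1-d1)/r1 = (u2-d2)/r2 = t and u1+u2 = 101
Step 2: u1 = d1 + r1*t and u2 = d2 + r2*t, so (d1 + r1*t) + (d2 + r2*t) = 101
Step 3: t = (101 - 8 - 9)/(44 + 56) = 84/100 = 21/25
Step 4: u1 = d1 + r1*t = 8 + 44 * 21/25 = 1124/25
Step 5: (Check: u2 = d2 + r2*t = 1401/25; u1+u2 = 1124/25 + 1401/25 = 101, on the frontier.)

1124/25


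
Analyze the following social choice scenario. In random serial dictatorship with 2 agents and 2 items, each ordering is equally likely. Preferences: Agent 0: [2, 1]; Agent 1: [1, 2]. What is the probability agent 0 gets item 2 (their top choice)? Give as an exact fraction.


Step 1: Agent 0 wants item 2
Step 2: There are 2 possible orderings of agents
Step 3: In 2 orderings, agent 0 gets item 2
Step 4: Probability = 2/2 = 1

1


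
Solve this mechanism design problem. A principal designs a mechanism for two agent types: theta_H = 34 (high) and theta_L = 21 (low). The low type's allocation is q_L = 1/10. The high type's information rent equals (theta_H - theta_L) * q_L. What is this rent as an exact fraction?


Step 1: theta_H - theta_L = 34 - 21 = 13
Step 2: Information rent = (theta_H - theta_L) * q_L
Step 3: = 13 * 1/10
Step 4: = 13/10

13/10


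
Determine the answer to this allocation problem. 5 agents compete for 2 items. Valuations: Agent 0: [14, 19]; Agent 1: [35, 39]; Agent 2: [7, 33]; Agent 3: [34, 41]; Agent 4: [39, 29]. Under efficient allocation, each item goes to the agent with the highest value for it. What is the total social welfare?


Step 1: For each item, find the maximum value among all agents.
Step 2: Item 0 -> Agent 4 (value 39)
Step 3: Item 1 -> Agent 3 (value 41)
Step 4: Total welfare = 39 + 41 = 80

80


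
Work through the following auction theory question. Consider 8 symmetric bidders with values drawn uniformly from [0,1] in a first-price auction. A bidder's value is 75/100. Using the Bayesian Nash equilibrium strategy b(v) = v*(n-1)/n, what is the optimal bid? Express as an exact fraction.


Step 1: The symmetric BNE bidding function is b(v) = v * (n-1) / n
Step 2: Substitute v = 3/4 and n = 8
Step 3: b = 3/4 * 7/8
Step 4: b = 21/32

21/32


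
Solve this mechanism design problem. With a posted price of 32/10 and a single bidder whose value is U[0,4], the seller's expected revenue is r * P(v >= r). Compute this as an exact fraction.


Step 1: Posted price r = 16/5, value support [0,4]
Step 2: P(v >= r) = (4 - 16/5)/4 = 1/5
Step 3: Expected revenue = r * P(v >= r) = 16/5 * 1/5
Step 4: Revenue = 16/25

16/25


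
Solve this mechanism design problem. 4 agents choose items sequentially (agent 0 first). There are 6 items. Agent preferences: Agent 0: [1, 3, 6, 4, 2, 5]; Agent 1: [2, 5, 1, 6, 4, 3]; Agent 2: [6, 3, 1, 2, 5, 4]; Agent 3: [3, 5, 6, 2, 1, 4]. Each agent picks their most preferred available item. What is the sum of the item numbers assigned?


Step 1: Agent 0 picks item 1
Step 2: Agent 1 picks item 2
Step 3: Agent 2 picks item 6
Step 4: Agent 3 picks item 3
Step 5: Sum = 1 + 2 + 6 + 3 = 12

12


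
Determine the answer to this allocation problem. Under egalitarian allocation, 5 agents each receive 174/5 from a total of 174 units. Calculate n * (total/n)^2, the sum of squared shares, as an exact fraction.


Step 1: Each agent's share = 174/5
Step 2: Square of each share = (174/5)^2 = 30276/25
Step 3: Sum of squares = 5 * 30276/25 = 30276/5

30276/5


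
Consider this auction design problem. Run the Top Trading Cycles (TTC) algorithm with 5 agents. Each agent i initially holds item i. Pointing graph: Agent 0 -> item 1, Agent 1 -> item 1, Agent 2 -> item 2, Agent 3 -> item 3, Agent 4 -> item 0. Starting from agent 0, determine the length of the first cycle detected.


Step 1: Trace the pointer graph from agent 0: 0 -> 1 -> 1
Step 2: A cycle is detected when we revisit agent 1
Step 3: The cycle is: 1 -> 1
Step 4: Cycle length = 1

1


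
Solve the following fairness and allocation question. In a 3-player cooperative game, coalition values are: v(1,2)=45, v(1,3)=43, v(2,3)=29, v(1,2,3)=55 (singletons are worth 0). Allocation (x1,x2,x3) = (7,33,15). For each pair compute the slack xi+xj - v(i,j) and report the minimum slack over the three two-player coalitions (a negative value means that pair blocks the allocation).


Step 1: Slack for coalition (1,2): x1+x2 - v12 = 40 - 45 = -5
Step 2: Slack for coalition (1,3): x1+x3 - v13 = 22 - 43 = -21
Step 3: Slack for coalition (2,3): x2+x3 - v23 = 48 - 29 = 19
Step 4: Minimum slack = min(-5, -21, 19) = -21, attained by (1,3); coalition (1,3) can block (slack < 0), so the allocation is not in the core

-21


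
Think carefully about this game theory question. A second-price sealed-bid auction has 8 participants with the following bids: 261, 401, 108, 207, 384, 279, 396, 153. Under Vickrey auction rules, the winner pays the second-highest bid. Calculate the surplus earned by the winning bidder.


Step 1: Sort bids in descending order: 401, 396, 384, 279, 261, 207, 153, 108
Step 2: The winning bid is the highest: 401
Step 3: The payment equals the second-highest bid: 396
Step 4: Surplus = winner's bid - payment = 401 - 396 = 5

5


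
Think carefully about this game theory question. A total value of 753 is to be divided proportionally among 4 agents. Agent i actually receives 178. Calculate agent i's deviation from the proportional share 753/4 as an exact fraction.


Step 1: Proportional share = 753/4
Step 2: Agent's actual allocation = 178
Step 3: Excess = 178 - 753/4 = -41/4

-41/4


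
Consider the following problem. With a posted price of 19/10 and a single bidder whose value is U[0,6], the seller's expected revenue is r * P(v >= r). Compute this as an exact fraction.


Step 1: Posted price r = 19/10, value support [0,6]
Step 2: P(v >= r) = (6 - 19/10)/6 = 41/60
Step 3: Expected revenue = r * P(v >= r) = 19/10 * 41/60
Step 4: Revenue = 779/600

779/600


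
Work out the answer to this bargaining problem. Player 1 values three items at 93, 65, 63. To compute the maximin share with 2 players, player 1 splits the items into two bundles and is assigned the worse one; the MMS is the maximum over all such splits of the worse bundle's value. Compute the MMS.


Step 1: Item values = 93, 65, 63
Step 2: Enumerate all 2-bundle partitions and take the smaller bundle:
  Partition 1: {93} vs {65,63} -> bundles 93, 128; min = 93
  Partition 2: {65} vs {93,63} -> bundles 65, 156; min = 65
  Partition 3: {63} vs {93,65} -> bundles 63, 158; min = 63
Step 3: MMS = max(93, 65, 63) = 93

93


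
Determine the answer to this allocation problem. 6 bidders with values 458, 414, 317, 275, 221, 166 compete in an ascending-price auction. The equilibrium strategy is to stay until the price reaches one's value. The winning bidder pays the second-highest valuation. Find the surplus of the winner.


Step 1: Identify the highest value: 458
Step 2: Identify the second-highest value: 414
Step 3: The final price = second-highest value = 414
Step 4: Surplus = 458 - 414 = 44

44


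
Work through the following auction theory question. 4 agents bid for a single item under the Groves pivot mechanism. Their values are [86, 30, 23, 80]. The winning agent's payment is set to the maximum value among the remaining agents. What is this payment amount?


Step 1: The efficient winner is agent 0 with value 86
Step 2: Other agents' values: [30, 23, 80]
Step 3: Pivot payment = max(others) = 80
Step 4: The winner pays 80

80


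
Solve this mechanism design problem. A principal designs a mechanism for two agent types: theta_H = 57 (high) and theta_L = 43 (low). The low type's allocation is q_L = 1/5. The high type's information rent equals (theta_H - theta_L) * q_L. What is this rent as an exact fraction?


Step 1: theta_H - theta_L = 57 - 43 = 14
Step 2: Information rent = (theta_H - theta_L) * q_L
Step 3: = 14 * 1/5
Step 4: = 14/5

14/5


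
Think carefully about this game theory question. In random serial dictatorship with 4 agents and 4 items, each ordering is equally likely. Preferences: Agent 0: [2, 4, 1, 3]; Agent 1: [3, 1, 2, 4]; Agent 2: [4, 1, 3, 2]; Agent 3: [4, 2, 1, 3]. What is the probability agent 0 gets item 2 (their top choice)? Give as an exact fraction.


Step 1: Agent 0 wants item 2
Step 2: There are 24 possible orderings of agents
Step 3: In 20 orderings, agent 0 gets item 2
Step 4: Probability = 20/24 = 5/6

5/6


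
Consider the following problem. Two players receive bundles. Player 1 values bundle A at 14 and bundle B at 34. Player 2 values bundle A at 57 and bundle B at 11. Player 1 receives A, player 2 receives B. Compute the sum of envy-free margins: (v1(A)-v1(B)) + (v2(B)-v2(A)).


Step 1: Player 1's margin = v1(A) - v1(B) = 14 - 34 = -20
Step 2: Player 2's margin = v2(B) - v2(A) = 11 - 57 = -46
Step 3: Total margin = -20 + -46 = -66

-66


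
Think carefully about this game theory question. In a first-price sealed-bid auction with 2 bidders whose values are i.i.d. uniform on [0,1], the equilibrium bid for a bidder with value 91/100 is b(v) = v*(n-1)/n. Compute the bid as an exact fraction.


Step 1: The symmetric BNE bidding function is b(v) = v * (n-1) / n
Step 2: Substitute v = 91/100 and n = 2
Step 3: b = 91/100 * 1/2
Step 4: b = 91/200

91/200


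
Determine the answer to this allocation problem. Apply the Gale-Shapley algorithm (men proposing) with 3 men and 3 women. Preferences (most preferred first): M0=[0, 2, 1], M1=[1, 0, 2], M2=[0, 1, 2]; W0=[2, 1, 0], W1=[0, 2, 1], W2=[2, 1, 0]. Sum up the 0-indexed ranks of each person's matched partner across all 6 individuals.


Step 1: Run Gale-Shapley (men propose, women hold best offer):
  M0 proposes to W0; she accepts
  M1 proposes to W1; she accepts
  M2 proposes to W0; she switches from M0
  M0 proposes to W2; she accepts
Step 2: Final matching: W0-M2, W1-M1, W2-M0
Step 3: 0-indexed ranks (man's rank of his match, then woman's): 0 + 0 + 0 + 2 + 1 + 2
Step 4: Total rank sum = 5

5


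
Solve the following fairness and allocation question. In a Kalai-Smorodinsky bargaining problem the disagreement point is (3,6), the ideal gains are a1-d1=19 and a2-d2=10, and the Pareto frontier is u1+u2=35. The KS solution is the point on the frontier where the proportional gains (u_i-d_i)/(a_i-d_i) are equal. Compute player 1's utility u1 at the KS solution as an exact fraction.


Step 1: At the KS point, (u1-d1)/r1 = (u2-d2)/r2 = t and u1+u2 = 35
Step 2: u1 = d1 + r1*t and u2 = d2 + r2*t, so (d1 + r1*t) + (d2 + r2*t) = 35
Step 3: t = (35 - 3 - 6)/(19 + 10) = 26/29
Step 4: u1 = d1 + r1*t = 3 + 19 * 26/29 = 581/29
Step 5: (Check: u2 = d2 + r2*t = 434/29; u1+u2 = 581/29 + 434/29 = 35, on the frontier.)

581/29


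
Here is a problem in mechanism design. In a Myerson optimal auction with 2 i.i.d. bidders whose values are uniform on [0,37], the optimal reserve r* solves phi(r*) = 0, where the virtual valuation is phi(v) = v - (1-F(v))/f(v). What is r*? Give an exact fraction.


Step 1: For U[0,37], F(v) = v/37 and f(v) = 1/37
Step 2: phi(v) = v - (1 - v/37)/(1/37) = v - (37 - v) = 2v - 37
Step 3: Set phi(r*) = 0: 2r* - 37 = 0
Step 4: r* = 37/2 (the number of bidders n = 2 does not enter)

37/2


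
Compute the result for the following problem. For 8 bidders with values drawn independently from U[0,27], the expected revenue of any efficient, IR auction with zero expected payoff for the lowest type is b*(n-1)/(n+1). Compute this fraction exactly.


Step 1: By Revenue Equivalence, expected revenue = b*(n-1)/(n+1)
Step 2: Substituting n = 8, b = 27
Step 3: Revenue = 27*(8-1)/(8+1) = 27*7/9
Step 4: Revenue = 189/9 = 21

21


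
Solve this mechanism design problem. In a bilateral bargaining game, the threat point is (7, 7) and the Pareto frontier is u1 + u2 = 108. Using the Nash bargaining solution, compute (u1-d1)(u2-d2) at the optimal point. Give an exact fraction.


Step 1: The Nash solution splits surplus symmetrically above the disagreement point
Step 2: u1 = (total + d1 - d2)/2 = (108 + 7 - 7)/2 = 54
Step 3: u2 = (total - d1 + d2)/2 = (108 - 7 + 7)/2 = 54
Step 4: Nash product = (54 - 7) * (54 - 7)
Step 5: = 47 * 47 = 2209

2209


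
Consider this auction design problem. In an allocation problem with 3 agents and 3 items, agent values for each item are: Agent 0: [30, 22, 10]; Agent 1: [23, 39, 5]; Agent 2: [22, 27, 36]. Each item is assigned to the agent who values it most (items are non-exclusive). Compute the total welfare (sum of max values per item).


Step 1: For each item, find the maximum value among all agents.
Step 2: Item 0 -> Agent 0 (value 30)
Step 3: Item 1 -> Agent 1 (value 39)
Step 4: Item 2 -> Agent 2 (value 36)
Step 5: Total welfare = 30 + 39 + 36 = 105

105


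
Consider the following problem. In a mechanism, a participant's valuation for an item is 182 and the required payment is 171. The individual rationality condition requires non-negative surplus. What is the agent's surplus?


Step 1: Surplus = value - payment = 182 - 171 = 11
Step 2: IR is satisfied (surplus >= 0)

11


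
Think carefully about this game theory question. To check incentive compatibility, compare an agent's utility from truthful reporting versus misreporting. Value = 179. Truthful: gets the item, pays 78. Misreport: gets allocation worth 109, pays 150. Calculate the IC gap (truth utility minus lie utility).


Step 1: U(truth) = value - payment = 179 - 78 = 101
Step 2: U(lie) = allocation - payment = 109 - 150 = -41
Step 3: IC gap = 101 - (-41) = 142

142


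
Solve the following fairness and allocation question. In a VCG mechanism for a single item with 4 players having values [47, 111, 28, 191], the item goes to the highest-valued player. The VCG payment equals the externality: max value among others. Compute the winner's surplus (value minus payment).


Step 1: The winner is the agent with the highest value: agent 3 with value 191
Step 2: Values of other agents: [47, 111, 28]
Step 3: VCG payment = max of others' values = 111
Step 4: Surplus = 191 - 111 = 80

80


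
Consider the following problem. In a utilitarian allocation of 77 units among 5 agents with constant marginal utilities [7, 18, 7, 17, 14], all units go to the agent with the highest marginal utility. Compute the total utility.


Step 1: The marginal utilities are [7, 18, 7, 17, 14]
Step 2: The highest marginal utility is 18
Step 3: All 77 units go to that agent
Step 4: Total utility = 18 * 77 = 1386

1386


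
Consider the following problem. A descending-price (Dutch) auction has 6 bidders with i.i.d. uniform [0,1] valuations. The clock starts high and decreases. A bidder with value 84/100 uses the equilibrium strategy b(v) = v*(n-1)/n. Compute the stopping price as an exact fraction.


Step 1: Dutch auctions are strategically equivalent to first-price auctions
Step 2: The equilibrium bid is b(v) = v*(n-1)/n
Step 3: b = 21/25 * 5/6
Step 4: b = 7/10

7/10


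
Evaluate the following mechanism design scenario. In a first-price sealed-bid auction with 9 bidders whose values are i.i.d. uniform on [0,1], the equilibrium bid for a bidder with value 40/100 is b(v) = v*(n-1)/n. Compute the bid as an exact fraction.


Step 1: The symmetric BNE bidding function is b(v) = v * (n-1) / n
Step 2: Substitute v = 2/5 and n = 9
Step 3: b = 2/5 * 8/9
Step 4: b = 16/45

16/45


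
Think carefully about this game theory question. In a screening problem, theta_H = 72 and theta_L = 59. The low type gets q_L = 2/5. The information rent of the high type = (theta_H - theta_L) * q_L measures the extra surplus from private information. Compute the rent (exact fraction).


Step 1: theta_H - theta_L = 72 - 59 = 13
Step 2: Information rent = (theta_H - theta_L) * q_L
Step 3: = 13 * 2/5
Step 4: = 26/5

26/5


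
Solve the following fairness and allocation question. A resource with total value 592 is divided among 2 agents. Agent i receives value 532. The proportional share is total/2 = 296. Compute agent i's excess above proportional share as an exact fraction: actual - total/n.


Step 1: Proportional share = 592/2 = 296
Step 2: Agent's actual allocation = 532
Step 3: Excess = 532 - 296 = 236

236


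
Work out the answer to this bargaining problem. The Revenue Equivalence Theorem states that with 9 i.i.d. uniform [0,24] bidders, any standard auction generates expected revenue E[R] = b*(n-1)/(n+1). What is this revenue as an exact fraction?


Step 1: By Revenue Equivalence, expected revenue = b*(n-1)/(n+1)
Step 2: Substituting n = 9, b = 24
Step 3: Revenue = 24*(9-1)/(9+1) = 24*8/10
Step 4: Revenue = 192/10 = 96/5

96/5


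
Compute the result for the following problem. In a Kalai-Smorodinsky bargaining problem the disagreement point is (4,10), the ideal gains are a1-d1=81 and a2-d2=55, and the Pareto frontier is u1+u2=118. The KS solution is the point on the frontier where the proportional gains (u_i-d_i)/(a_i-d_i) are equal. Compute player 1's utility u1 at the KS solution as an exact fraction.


Step 1: At the KS point, (u1-d1)/r1 = (u2-d2)/r2 = t and u1+u2 = 118
Step 2: u1 = d1 + r1*t and u2 = d2 + r2*t, so (d1 + r1*t) + (d2 + r2*t) = 118
Step 3: t = (118 - 4 - 10)/(81 + 55) = 104/136 = 13/17
Step 4: u1 = d1 + r1*t = 4 + 81 * 13/17 = 1121/17
Step 5: (Check: u2 = d2 + r2*t = 885/17; u1+u2 = 1121/17 + 885/17 = 118, on the frontier.)

1121/17


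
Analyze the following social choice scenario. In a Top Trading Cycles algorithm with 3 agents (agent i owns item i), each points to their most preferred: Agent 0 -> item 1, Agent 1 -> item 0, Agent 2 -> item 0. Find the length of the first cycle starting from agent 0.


Step 1: Trace the pointer graph from agent 0: 0 -> 1 -> 0
Step 2: A cycle is detected when we revisit agent 0
Step 3: The cycle is: 0 -> 1 -> 0
Step 4: Cycle length = 2

2


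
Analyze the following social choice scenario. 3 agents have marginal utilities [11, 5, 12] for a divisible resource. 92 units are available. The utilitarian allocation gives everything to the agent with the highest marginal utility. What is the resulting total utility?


Step 1: The marginal utilities are [11, 5, 12]
Step 2: The highest marginal utility is 12
Step 3: All 92 units go to that agent
Step 4: Total utility = 12 * 92 = 1104

1104


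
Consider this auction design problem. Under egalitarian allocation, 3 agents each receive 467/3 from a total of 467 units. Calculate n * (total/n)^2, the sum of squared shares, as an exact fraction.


Step 1: Each agent's share = 467/3
Step 2: Square of each share = (467/3)^2 = 218089/9
Step 3: Sum of squares = 3 * 218089/9 = 218089/3

218089/3
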